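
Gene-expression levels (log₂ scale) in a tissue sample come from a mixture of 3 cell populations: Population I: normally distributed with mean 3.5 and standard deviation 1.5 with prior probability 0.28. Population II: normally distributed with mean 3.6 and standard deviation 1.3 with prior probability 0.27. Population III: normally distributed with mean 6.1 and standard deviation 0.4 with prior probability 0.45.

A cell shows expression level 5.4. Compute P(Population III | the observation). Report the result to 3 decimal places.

0.598

Apply Bayes' rule: the posterior for each component is proportional to its prior times its likelihood at x.
Component likelihoods at x = 5.4:
  p_I = 0.119239
  p_II = 0.117669
  p_III = 0.215693
Multiply by the mixture weights:
  P(Z=I)·p_I = 0.28 × 0.119239 = 0.0333869
  P(Z=II)·p_II = 0.27 × 0.117669 = 0.0317705
  P(Z=III)·p_III = 0.45 × 0.215693 = 0.097062
Sum: 0.0333869 + 0.0317705 + 0.097062 = 0.162219
P(Population III | x) = 0.097062 / 0.162219 ≈ 0.598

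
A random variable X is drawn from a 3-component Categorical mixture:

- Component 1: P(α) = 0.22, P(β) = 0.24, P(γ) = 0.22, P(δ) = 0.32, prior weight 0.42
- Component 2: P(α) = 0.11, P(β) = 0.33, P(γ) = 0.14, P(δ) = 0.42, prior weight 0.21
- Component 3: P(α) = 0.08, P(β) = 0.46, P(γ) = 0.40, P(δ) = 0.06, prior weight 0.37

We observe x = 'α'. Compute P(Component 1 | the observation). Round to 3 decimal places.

0.637

P(component k | x) = π_k·f_k(x) / marginal(x), where marginal(x) = Σ_j π_j·f_j(x).
Evaluate each component's likelihood at the observed value:
  f_1 = 0.22
  f_2 = 0.11
  f_3 = 0.08
Multiply by the mixture weights:
  π_1·f_1 = 0.42 × 0.22 = 0.0924
  π_2·f_2 = 0.21 × 0.11 = 0.0231
  π_3·f_3 = 0.37 × 0.08 = 0.0296
Marginal: 0.0924 + 0.0231 + 0.0296 = 0.1451
So the posterior for Component 1 is 0.0924 / 0.1451 ≈ 0.637.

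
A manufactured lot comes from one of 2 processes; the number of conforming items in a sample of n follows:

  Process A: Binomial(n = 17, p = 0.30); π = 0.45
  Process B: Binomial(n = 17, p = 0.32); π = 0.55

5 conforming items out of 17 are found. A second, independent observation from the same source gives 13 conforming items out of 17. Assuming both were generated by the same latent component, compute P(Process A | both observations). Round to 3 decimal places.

0.289

Posterior ∝ prior × likelihood, so P(k | x) ∝ P(Z=k) f_k(x); normalise over all components.
Since both observations come from the same component, the likelihood for component k is f_k(x₁)·f_k(x₂).
  f_A = [0.208129] × [9.11057e-05] = 1.89618e-05
  f_B = [0.202958] × [0.000187742] = 3.81039e-05
Multiply by the mixture weights:
  P(Z=A)·f_A = 0.45 × 1.89618e-05 = 8.53279e-06
  P(Z=B)·f_B = 0.55 × 3.81039e-05 = 2.09571e-05
Evidence: 8.53279e-06 + 2.09571e-05 = 2.94899e-05
P(Process A | x) = 8.53279e-06 / 2.94899e-05 ≈ 0.289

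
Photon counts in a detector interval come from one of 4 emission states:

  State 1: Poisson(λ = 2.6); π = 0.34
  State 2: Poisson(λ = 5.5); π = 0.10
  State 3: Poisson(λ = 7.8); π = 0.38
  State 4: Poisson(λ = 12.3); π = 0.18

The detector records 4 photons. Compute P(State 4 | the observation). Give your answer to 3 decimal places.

The responsibility of component k is P(Z=k) f_k(x) divided by Σ_j P(Z=j) f_j(x).
Poisson probabilities:
  p_1 = e^(−2.6)·2.6^4/4! = 0.141422
  p_2 = e^(−5.5)·5.5^4/4! = 0.155819
  p_3 = e^(−7.8)·7.8^4/4! = 0.0631932
  p_4 = e^(−12.3)·12.3^4/4! = 0.00434097
Prior × likelihood for each component:
  P(Z=1)·p_1 = 0.34 × 0.141422 = 0.0480834
  P(Z=2)·p_2 = 0.10 × 0.155819 = 0.0155819
  P(Z=3)·p_3 = 0.38 × 0.0631932 = 0.0240134
  P(Z=4)·p_4 = 0.18 × 0.00434097 = 0.000781375
Sum: 0.0480834 + 0.0155819 + 0.0240134 + 0.000781375 = 0.0884601
P(State 4 | x) ≈ 0.009

0.009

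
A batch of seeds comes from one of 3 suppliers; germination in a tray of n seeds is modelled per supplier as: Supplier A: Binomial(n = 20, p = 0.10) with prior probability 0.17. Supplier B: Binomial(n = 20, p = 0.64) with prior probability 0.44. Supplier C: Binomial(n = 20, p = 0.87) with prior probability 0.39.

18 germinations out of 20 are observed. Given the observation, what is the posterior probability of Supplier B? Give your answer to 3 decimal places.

Posterior ∝ prior × likelihood, so P(k | x) ∝ π_k f_k(x); normalise over all components.
Component likelihoods at x = 18 germinations out of 20:
  f_A = C(20,18)·0.10^18·0.90^2 = 190·1e-18·0.81 = 1.539e-16
  f_B = C(20,18)·0.64^18·0.36^2 = 190·0.000324519·0.1296 = 0.00799094
  f_C = C(20,18)·0.87^18·0.13^2 = 190·0.0815355·0.0169 = 0.26181
Prior × likelihood for each component:
  π_A·f_A = 0.17 × 1.539e-16 = 2.6163e-17
  π_B·f_B = 0.44 × 0.00799094 = 0.00351602
  π_C·f_C = 0.39 × 0.26181 = 0.102106
Sum: 2.6163e-17 + 0.00351602 + 0.102106 = 0.105622
P(Supplier B | data) = 0.00351602 / 0.105622 ≈ 0.033

0.033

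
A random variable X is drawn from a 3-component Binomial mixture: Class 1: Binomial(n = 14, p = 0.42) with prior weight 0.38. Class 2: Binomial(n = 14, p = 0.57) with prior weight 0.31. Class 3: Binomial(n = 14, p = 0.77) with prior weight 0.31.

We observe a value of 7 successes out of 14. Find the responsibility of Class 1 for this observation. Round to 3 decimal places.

0.516

Posterior ∝ prior × likelihood, so P(k | x) ∝ P(Z=k) f_k(x); normalise over all components.
Evaluate each component's likelihood at the observed value:
  L_1 = C(14,7)·0.42^7·0.58^7 = 3432·0.00230539·0.0220798 = 0.174698
  L_2 = C(14,7)·0.57^7·0.43^7 = 3432·0.019549·0.00271819 = 0.182369
  L_3 = C(14,7)·0.77^7·0.23^7 = 3432·0.160485·3.40483e-05 = 0.0187533
Multiply by the mixture weights:
  P(Z=1)·L_1 = 0.38 × 0.174698 = 0.0663853
  P(Z=2)·L_2 = 0.31 × 0.182369 = 0.0565343
  P(Z=3)·L_3 = 0.31 × 0.0187533 = 0.00581352
Denominator: 0.0663853 + 0.0565343 + 0.00581352 = 0.128733
P(Class 1 | data) ≈ 0.516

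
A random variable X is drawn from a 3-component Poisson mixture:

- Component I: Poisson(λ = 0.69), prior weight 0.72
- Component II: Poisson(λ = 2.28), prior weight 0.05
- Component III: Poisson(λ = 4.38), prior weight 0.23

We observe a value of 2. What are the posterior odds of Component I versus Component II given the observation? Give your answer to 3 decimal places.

6.467

Posterior odds = (π_i f_i(x)) / (π_j f_j(x)); the normalising sum cancels.
Poisson probabilities:
  L_I = e^(−0.69)·0.69^2/2! = 0.1194
  L_II = e^(−2.28)·2.28^2/2! = 0.265857
  L_III = e^(−4.38)·4.38^2/2! = 0.120146
Posterior odds = (π_I·L_I) / (π_II·L_II) = (0.72·0.1194) / (0.05·0.265857) = 0.0859681 / 0.0132929 ≈ 6.467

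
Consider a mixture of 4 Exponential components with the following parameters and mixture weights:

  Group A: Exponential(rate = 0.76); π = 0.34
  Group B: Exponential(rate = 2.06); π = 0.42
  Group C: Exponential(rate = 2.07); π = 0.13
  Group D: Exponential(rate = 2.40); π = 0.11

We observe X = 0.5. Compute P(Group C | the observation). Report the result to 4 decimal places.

0.1447

P(component k | x) = w_k·f_k(x) / marginal(x), where marginal(x) = Σ_j w_j·f_j(x).
Evaluate each component's likelihood at the observed value:
  f_A = 0.519735
  f_B = 0.735434
  f_C = 0.735319
  f_D = 0.722866
Weight by the priors:
  w_A·f_A = 0.34 × 0.519735 = 0.17671
  w_B·f_B = 0.42 × 0.735434 = 0.308882
  w_C·f_C = 0.13 × 0.735319 = 0.0955914
  w_D·f_D = 0.11 × 0.722866 = 0.0795153
Denominator: 0.17671 + 0.308882 + 0.0955914 + 0.0795153 = 0.660699
Responsibility of Group C: 0.0955914 / 0.660699 ≈ 0.1447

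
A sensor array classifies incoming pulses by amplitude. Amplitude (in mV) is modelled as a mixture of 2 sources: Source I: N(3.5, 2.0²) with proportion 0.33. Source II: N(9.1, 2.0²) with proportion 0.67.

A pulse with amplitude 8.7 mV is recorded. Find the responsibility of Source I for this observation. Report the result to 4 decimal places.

0.0168

The responsibility of component k is w_k f_k(x) divided by Σ_j w_j f_j(x).
Normal densities:
  f_I = (1/(2.0·√(2π)))·exp(−(8.7−3.5)²/(2·2.0²)) = 0.199471·exp(-3.38000) = 0.00679148
  f_II = (1/(2.0·√(2π)))·exp(−(8.7−9.1)²/(2·2.0²)) = 0.199471·exp(-0.02000) = 0.195521
Weight by the priors:
  w_I·f_I = 0.33 × 0.00679148 = 0.00224119
  w_II·f_II = 0.67 × 0.195521 = 0.130999
Sum: 0.00224119 + 0.130999 = 0.13324
So the posterior for Source I is 0.00224119 / 0.13324 ≈ 0.0168.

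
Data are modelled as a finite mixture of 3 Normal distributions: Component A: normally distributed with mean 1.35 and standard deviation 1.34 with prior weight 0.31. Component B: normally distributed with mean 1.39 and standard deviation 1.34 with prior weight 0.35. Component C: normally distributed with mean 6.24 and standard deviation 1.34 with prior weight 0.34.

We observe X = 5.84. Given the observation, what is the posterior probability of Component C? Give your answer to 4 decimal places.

The responsibility of component k is P(Z=k) f_k(x) divided by Σ_j P(Z=j) f_j(x).
Component likelihoods at x = 5.84:
  p_A = (1/(1.34·√(2π)))·exp(−(5.84−1.35)²/(2·1.34²)) = 0.297718·exp(-5.61375) = 0.00108589
  p_B = (1/(1.34·√(2π)))·exp(−(5.84−1.39)²/(2·1.34²)) = 0.297718·exp(-5.51417) = 0.00119958
  p_C = (1/(1.34·√(2π)))·exp(−(5.84−6.24)²/(2·1.34²)) = 0.297718·exp(-0.04455) = 0.284745
Weight by the priors:
  P(Z=A)·p_A = 0.31 × 0.00108589 = 0.000336625
  P(Z=B)·p_B = 0.35 × 0.00119958 = 0.000419854
  P(Z=C)·p_C = 0.34 × 0.284745 = 0.0968133
Evidence: 0.000336625 + 0.000419854 + 0.0968133 = 0.0975698
So the posterior for Component C is 0.0968133 / 0.0975698 ≈ 0.9922.

0.9922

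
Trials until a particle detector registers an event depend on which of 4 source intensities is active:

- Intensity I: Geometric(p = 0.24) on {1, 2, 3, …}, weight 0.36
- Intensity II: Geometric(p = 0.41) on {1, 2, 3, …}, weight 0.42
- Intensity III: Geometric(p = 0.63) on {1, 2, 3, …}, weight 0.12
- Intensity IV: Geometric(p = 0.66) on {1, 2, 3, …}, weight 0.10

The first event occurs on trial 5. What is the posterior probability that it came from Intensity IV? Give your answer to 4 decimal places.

By Bayes' theorem, P(k | x) = P(Z=k) f_k(x) / Σ_j P(Z=j) f_j(x).
Evaluate each component's likelihood at the observed value:
  p_I = 0.24·(1−0.24)^4 = 0.24·0.333622 = 0.0800692
  p_II = 0.41·(1−0.41)^4 = 0.41·0.121174 = 0.0496812
  p_III = 0.63·(1−0.63)^4 = 0.63·0.0187416 = 0.0118072
  p_IV = 0.66·(1−0.66)^4 = 0.66·0.0133634 = 0.00881982
Weight by the priors:
  P(Z=I)·p_I = 0.36 × 0.0800692 = 0.0288249
  P(Z=II)·p_II = 0.42 × 0.0496812 = 0.0208661
  P(Z=III)·p_III = 0.12 × 0.0118072 = 0.00141687
  P(Z=IV)·p_IV = 0.10 × 0.00881982 = 0.000881982
Marginal: 0.0288249 + 0.0208661 + 0.00141687 + 0.000881982 = 0.0519899
So the posterior for Intensity IV is 0.000881982 / 0.0519899 ≈ 0.0170.

0.0170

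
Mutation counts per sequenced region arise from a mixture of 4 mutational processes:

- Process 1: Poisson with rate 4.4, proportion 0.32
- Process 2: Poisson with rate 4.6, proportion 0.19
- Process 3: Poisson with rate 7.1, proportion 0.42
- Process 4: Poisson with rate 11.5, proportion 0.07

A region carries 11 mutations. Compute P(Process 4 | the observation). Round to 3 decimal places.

By Bayes' theorem, P(k | x) = w_k f_k(x) / Σ_j w_j f_j(x).
Poisson probabilities:
  p_1 = 0.00368068
  p_2 = 0.00491389
  p_3 = 0.0477744
  p_4 = 0.118068
Unnormalised posteriors:
  w_1·p_1 = 0.32 × 0.00368068 = 0.00117782
  w_2·p_2 = 0.19 × 0.00491389 = 0.00093364
  w_3·p_3 = 0.42 × 0.0477744 = 0.0200653
  w_4·p_4 = 0.07 × 0.118068 = 0.00826479
Evidence: 0.00117782 + 0.00093364 + 0.0200653 + 0.00826479 = 0.0304415
So the posterior for Process 4 is 0.00826479 / 0.0304415 ≈ 0.271.

0.271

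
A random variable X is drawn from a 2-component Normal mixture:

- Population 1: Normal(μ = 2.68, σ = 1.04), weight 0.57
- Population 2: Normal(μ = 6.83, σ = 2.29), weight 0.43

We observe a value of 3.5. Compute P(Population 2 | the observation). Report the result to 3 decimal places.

Posterior ∝ prior × likelihood, so P(k | x) ∝ w_k f_k(x); normalise over all components.
Evaluate each component's likelihood at the observed value:
  p_1 = 0.281114
  p_2 = 0.060521
Prior × likelihood for each component:
  w_1·p_1 = 0.57 × 0.281114 = 0.160235
  w_2·p_2 = 0.43 × 0.060521 = 0.026024
Sum: 0.160235 + 0.026024 = 0.186259
Responsibility of Population 2: 0.026024 / 0.186259 ≈ 0.140

0.140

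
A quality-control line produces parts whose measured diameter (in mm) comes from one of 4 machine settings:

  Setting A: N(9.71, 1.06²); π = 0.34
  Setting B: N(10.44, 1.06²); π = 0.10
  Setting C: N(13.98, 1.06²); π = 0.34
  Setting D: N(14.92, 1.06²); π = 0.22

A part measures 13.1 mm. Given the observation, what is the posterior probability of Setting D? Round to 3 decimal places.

By Bayes' theorem, P(k | x) = w_k f_k(x) / Σ_j w_j f_j(x).
Component likelihoods at x = 13.1 mm:
  p_A = (1/(1.06·√(2π)))·exp(−(13.1−9.71)²/(2·1.06²)) = 0.376361·exp(-5.11396) = 0.00226276
  p_B = (1/(1.06·√(2π)))·exp(−(13.1−10.44)²/(2·1.06²)) = 0.376361·exp(-3.14863) = 0.01615
  p_C = (1/(1.06·√(2π)))·exp(−(13.1−13.98)²/(2·1.06²)) = 0.376361·exp(-0.34461) = 0.266651
  p_D = (1/(1.06·√(2π)))·exp(−(13.1−14.92)²/(2·1.06²)) = 0.376361·exp(-1.47401) = 0.0861884
Unnormalised posteriors:
  w_A·p_A = 0.34 × 0.00226276 = 0.000769337
  w_B·p_B = 0.10 × 0.01615 = 0.001615
  w_C·p_C = 0.34 × 0.266651 = 0.0906614
  w_D·p_D = 0.22 × 0.0861884 = 0.0189615
Normaliser: 0.000769337 + 0.001615 + 0.0906614 + 0.0189615 = 0.112007
P(Setting D | data) = 0.0189615 / 0.112007 ≈ 0.169

0.169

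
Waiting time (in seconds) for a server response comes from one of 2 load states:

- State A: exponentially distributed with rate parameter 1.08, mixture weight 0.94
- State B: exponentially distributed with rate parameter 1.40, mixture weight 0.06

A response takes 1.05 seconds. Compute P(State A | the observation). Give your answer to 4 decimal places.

P(component k | x) = π_k·f_k(x) / marginal(x), where marginal(x) = Σ_j π_j·f_j(x).
Evaluate each component's likelihood at the observed value:
  L_A = 1.08·e^(−1.08·1.05) = 1.08·e^(−1.1340) = 0.347483
  L_B = 1.40·e^(−1.40·1.05) = 1.40·e^(−1.4700) = 0.321896
Unnormalised posteriors:
  π_A·L_A = 0.94 × 0.347483 = 0.326634
  π_B·L_B = 0.06 × 0.321896 = 0.0193137
Marginal: 0.326634 + 0.0193137 = 0.345948
Responsibility of State A: 0.326634 / 0.345948 ≈ 0.9442

0.9442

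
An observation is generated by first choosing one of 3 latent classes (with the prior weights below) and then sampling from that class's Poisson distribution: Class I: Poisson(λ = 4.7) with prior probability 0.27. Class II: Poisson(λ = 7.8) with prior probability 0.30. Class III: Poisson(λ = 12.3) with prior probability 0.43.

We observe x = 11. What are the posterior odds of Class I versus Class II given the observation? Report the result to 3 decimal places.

The posterior odds equal the prior odds times the likelihood ratio: (π_i/π_j)·(f_i(x)/f_j(x)).
Component likelihoods at x = 11:
  L_I = e^(−4.7)·4.7^11/11! = 0.00563296
  L_II = e^(−7.8)·7.8^11/11! = 0.0667403
  L_III = e^(−12.3)·12.3^11/11! = 0.111168
Odds = (0.27/0.30) × (0.00563296/0.0667403) = 0.9 × 0.0844012 ≈ 0.076

0.076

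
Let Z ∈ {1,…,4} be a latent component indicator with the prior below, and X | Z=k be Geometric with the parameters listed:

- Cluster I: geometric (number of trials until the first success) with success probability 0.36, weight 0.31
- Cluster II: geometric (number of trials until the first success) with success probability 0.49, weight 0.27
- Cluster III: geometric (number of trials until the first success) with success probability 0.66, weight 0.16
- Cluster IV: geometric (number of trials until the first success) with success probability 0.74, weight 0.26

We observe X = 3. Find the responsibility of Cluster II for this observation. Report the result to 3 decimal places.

Apply Bayes' rule: the posterior for each component is proportional to its prior times its likelihood at x.
Component likelihoods at x = 3:
  f_I = 0.147456
  f_II = 0.127449
  f_III = 0.076296
  f_IV = 0.050024
Unnormalised posteriors:
  P(Z=I)·f_I = 0.31 × 0.147456 = 0.0457114
  P(Z=II)·f_II = 0.27 × 0.127449 = 0.0344112
  P(Z=III)·f_III = 0.16 × 0.076296 = 0.0122074
  P(Z=IV)·f_IV = 0.26 × 0.050024 = 0.0130062
Denominator: 0.0457114 + 0.0344112 + 0.0122074 + 0.0130062 = 0.105336
P(Cluster II | data) = 0.0344112 / 0.105336 ≈ 0.327

0.327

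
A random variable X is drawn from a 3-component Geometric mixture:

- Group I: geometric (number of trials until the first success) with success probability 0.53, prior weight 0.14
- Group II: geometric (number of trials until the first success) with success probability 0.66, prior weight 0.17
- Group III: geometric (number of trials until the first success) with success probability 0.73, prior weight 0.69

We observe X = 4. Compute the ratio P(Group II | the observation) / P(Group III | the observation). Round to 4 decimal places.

Only the two components matter; the odds are (π_i f_i(x)) / (π_j f_j(x)).
Evaluate each component's likelihood at the observed value:
  f_I = 0.0550262
  f_II = 0.0259406
  f_III = 0.0143686
Odds = (0.17/0.69) × (0.0259406/0.0143686) = 0.246377 × 1.80537 ≈ 0.4448

0.4448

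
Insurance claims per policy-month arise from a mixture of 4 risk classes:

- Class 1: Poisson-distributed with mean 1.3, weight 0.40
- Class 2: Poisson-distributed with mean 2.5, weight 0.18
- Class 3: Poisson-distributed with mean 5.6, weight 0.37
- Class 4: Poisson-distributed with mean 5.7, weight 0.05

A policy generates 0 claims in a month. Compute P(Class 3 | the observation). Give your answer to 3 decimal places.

Apply Bayes' rule: the posterior for each component is proportional to its prior times its likelihood at x.
Evaluate each component's likelihood at the observed value:
  f_1 = 0.272532
  f_2 = 0.082085
  f_3 = 0.00369786
  f_4 = 0.00334597
Prior × likelihood for each component:
  P(Z=1)·f_1 = 0.40 × 0.272532 = 0.109013
  P(Z=2)·f_2 = 0.18 × 0.082085 = 0.0147753
  P(Z=3)·f_3 = 0.37 × 0.00369786 = 0.00136821
  P(Z=4)·f_4 = 0.05 × 0.00334597 = 0.000167298
Evidence: 0.109013 + 0.0147753 + 0.00136821 + 0.000167298 = 0.125324
P(Class 3 | the observation) = 0.00136821 / 0.125324 ≈ 0.011

0.011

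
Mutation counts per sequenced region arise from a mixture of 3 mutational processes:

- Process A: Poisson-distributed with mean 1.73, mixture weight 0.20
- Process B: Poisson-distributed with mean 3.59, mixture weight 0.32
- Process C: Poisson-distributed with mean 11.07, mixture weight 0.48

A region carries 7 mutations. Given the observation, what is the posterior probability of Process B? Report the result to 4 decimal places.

0.3060

Apply Bayes' rule: the posterior for each component is proportional to its prior times its likelihood at x.
Component likelihoods at x = 7 mutations:
  L_A = 0.00163141
  L_B = 0.0420837
  L_C = 0.0629452
Weight by the priors:
  w_A·L_A = 0.20 × 0.00163141 = 0.000326282
  w_B·L_B = 0.32 × 0.0420837 = 0.0134668
  w_C·L_C = 0.48 × 0.0629452 = 0.0302137
Sum: 0.000326282 + 0.0134668 + 0.0302137 = 0.0440068
So the posterior for Process B is 0.0134668 / 0.0440068 ≈ 0.3060.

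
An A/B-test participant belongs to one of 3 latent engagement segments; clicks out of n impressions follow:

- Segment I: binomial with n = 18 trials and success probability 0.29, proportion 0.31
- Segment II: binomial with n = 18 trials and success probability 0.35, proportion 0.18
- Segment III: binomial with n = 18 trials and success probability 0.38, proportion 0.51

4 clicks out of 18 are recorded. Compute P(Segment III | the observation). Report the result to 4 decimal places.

By Bayes' theorem, P(k | x) = w_k f_k(x) / Σ_j w_j f_j(x).
Component likelihoods at x = 4 clicks out of 18:
  L_I = C(18,4)·0.29^4·0.71^14 = 3060·0.00707281·0.00827212 = 0.179032
  L_II = C(18,4)·0.35^4·0.65^14 = 3060·0.0150062·0.00240318 = 0.110352
  L_III = C(18,4)·0.38^4·0.62^14 = 3060·0.0208514·0.00124018 = 0.0791297
Multiply by the mixture weights:
  w_I·L_I = 0.31 × 0.179032 = 0.0554999
  w_II·L_II = 0.18 × 0.110352 = 0.0198634
  w_III·L_III = 0.51 × 0.0791297 = 0.0403561
Marginal: 0.0554999 + 0.0198634 + 0.0403561 = 0.115719
Responsibility of Segment III: 0.0403561 / 0.115719 ≈ 0.3487

0.3487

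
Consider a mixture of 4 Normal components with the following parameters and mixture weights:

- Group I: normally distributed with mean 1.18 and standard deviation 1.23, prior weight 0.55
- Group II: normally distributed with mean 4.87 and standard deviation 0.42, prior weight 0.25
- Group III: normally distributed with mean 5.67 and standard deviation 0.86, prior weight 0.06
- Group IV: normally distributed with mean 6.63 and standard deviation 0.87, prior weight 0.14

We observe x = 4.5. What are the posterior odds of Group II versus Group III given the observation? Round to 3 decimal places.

14.602

Only the two components matter; the odds are (π_i f_i(x)) / (π_j f_j(x)).
Evaluate each component's likelihood at the observed value:
  p_I = (1/(1.23·√(2π)))·exp(−(4.5−1.18)²/(2·1.23²)) = 0.324343·exp(-3.64281) = 0.00849092
  p_II = (1/(0.42·√(2π)))·exp(−(4.5−4.87)²/(2·0.42²)) = 0.949863·exp(-0.38804) = 0.644374
  p_III = (1/(0.86·√(2π)))·exp(−(4.5−5.67)²/(2·0.86²)) = 0.463886·exp(-0.92543) = 0.183866
  p_IV = (1/(0.87·√(2π)))·exp(−(4.5−6.63)²/(2·0.87²)) = 0.458554·exp(-2.99703) = 0.022898
0.161093 / 0.011032 ≈ 14.602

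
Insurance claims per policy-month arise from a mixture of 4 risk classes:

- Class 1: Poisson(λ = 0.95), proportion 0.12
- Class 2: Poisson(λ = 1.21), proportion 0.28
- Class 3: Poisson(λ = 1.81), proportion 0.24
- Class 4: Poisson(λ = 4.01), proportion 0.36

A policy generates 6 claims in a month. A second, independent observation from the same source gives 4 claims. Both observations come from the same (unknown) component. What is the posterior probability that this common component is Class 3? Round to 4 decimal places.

P(component k | x) = w_k·f_k(x) / marginal(x), where marginal(x) = Σ_j w_j·f_j(x).
Since both observations come from the same component, the likelihood for component k is f_k(x₁)·f_k(x₂).
  L_1 = [e^(−0.95)·0.95^6/6! = 0.000394847] × [0.0131251] = 5.18242e-06
  L_2 = [e^(−1.21)·1.21^6/6! = 0.00129982] × [0.0266338] = 3.46192e-05
  L_3 = [e^(−1.81)·1.81^6/6! = 0.00799219] × [0.0731863] = 0.000584919
  L_4 = [e^(−4.01)·4.01^6/6! = 0.104716] × [0.195364] = 0.0204578
Unnormalised posteriors:
  w_1·L_1 = 0.12 × 5.18242e-06 = 6.21891e-07
  w_2·L_2 = 0.28 × 3.46192e-05 = 9.69338e-06
  w_3·L_3 = 0.24 × 0.000584919 = 0.000140381
  w_4·L_4 = 0.36 × 0.0204578 = 0.0073648
Evidence: 6.21891e-07 + 9.69338e-06 + 0.000140381 + 0.0073648 = 0.00751549
P(Class 3 | x) = 0.000140381 / 0.00751549 ≈ 0.0187

0.0187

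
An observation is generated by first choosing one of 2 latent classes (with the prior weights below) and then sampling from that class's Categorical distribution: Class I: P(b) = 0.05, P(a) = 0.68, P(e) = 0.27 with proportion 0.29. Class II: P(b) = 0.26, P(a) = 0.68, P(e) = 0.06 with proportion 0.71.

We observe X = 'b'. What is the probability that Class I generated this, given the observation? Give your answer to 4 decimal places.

By Bayes' theorem, P(k | x) = π_k f_k(x) / Σ_j π_j f_j(x).
Categorical probabilities:
  f_I = P(b | comp) = 0.05
  f_II = P(b | comp) = 0.26
Weight by the priors:
  π_I·f_I = 0.29 × 0.05 = 0.0145
  π_II·f_II = 0.71 × 0.26 = 0.1846
Normaliser: 0.0145 + 0.1846 = 0.1991
Responsibility of Class I: 0.0145 / 0.1991 ≈ 0.0728

0.0728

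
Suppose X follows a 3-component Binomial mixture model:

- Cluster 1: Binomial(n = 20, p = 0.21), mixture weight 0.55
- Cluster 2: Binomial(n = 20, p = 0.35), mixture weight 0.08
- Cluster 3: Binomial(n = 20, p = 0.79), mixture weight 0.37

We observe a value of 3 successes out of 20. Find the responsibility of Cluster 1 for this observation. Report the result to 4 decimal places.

0.9761

P(component k | x) = P(Z=k)·f_k(x) / marginal(x), where marginal(x) = Σ_j P(Z=j)·f_j(x).
Binomial probabilities:
  f_1 = 0.191966
  f_2 = 0.0322579
  f_3 = 1.68855e-09
Prior × likelihood for each component:
  P(Z=1)·f_1 = 0.55 × 0.191966 = 0.105581
  P(Z=2)·f_2 = 0.08 × 0.0322579 = 0.00258063
  P(Z=3)·f_3 = 0.37 × 1.68855e-09 = 6.24764e-10
Marginal: 0.105581 + 0.00258063 + 6.24764e-10 = 0.108162
Responsibility of Cluster 1: 0.105581 / 0.108162 ≈ 0.9761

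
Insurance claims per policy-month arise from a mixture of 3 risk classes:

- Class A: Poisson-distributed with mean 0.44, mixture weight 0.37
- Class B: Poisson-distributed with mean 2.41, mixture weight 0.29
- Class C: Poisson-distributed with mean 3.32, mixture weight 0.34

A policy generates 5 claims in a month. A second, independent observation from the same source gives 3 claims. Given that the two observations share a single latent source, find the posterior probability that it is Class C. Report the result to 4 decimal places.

0.7113

Apply Bayes' rule: the posterior for each component is proportional to its prior times its likelihood at x.
Since both observations come from the same component, the likelihood for component k is f_k(x₁)·f_k(x₂).
  f_A = [e^(−0.44)·0.44^5/5! = 8.851e-05] × [0.0091436] = 8.093e-07
  f_B = [e^(−2.41)·2.41^5/5! = 0.0608491] × [0.209532] = 0.0127498
  f_C = [e^(−3.32)·3.32^5/5! = 0.121521] × [0.220498] = 0.0267952
Unnormalised posteriors:
  π_A·f_A = 0.37 × 8.093e-07 = 2.99441e-07
  π_B·f_B = 0.29 × 0.0127498 = 0.00369745
  π_C·f_C = 0.34 × 0.0267952 = 0.00911036
Evidence: 2.99441e-07 + 0.00369745 + 0.00911036 = 0.0128081
Responsibility of Class C: 0.00911036 / 0.0128081 ≈ 0.7113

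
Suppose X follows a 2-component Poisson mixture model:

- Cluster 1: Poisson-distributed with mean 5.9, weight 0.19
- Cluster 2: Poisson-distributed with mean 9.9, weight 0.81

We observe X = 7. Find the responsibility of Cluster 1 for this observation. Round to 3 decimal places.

Apply Bayes' rule: the posterior for each component is proportional to its prior times its likelihood at x.
Evaluate each component's likelihood at the observed value:
  L_1 = e^(−5.9)·5.9^7/7! = 0.135268
  L_2 = e^(−9.9)·9.9^7/7! = 0.0927898
Multiply by the mixture weights:
  π_1·L_1 = 0.19 × 0.135268 = 0.025701
  π_2·L_2 = 0.81 × 0.0927898 = 0.0751598
Marginal: 0.025701 + 0.0751598 = 0.100861
Responsibility of Cluster 1: 0.025701 / 0.100861 ≈ 0.255

0.255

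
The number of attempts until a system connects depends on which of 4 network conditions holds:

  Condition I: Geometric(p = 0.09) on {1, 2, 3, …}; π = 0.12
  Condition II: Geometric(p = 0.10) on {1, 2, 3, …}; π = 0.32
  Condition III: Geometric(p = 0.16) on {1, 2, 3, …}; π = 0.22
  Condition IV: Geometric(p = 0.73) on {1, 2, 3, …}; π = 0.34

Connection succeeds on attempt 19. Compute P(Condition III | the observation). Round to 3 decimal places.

0.184

Posterior ∝ prior × likelihood, so P(k | x) ∝ π_k f_k(x); normalise over all components.
Geometric probabilities:
  p_I = 0.0164812
  p_II = 0.0150095
  p_III = 0.00693661
  p_IV = 4.24493e-11
Prior × likelihood for each component:
  π_I·p_I = 0.12 × 0.0164812 = 0.00197774
  π_II·p_II = 0.32 × 0.0150095 = 0.00480303
  π_III·p_III = 0.22 × 0.00693661 = 0.00152605
  π_IV·p_IV = 0.34 × 4.24493e-11 = 1.44328e-11
Evidence: 0.00197774 + 0.00480303 + 0.00152605 + 1.44328e-11 = 0.00830682
P(Condition III | the observation) = 0.00152605 / 0.00830682 ≈ 0.184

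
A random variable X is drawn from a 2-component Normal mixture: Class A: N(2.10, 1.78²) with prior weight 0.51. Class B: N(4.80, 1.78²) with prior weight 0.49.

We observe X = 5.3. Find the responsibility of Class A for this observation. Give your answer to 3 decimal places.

Posterior ∝ prior × likelihood, so P(k | x) ∝ π_k f_k(x); normalise over all components.
Component likelihoods at x = 5.3:
  f_A = (1/(1.78·√(2π)))·exp(−(5.3−2.10)²/(2·1.78²)) = 0.224125·exp(-1.61596) = 0.0445337
  f_B = (1/(1.78·√(2π)))·exp(−(5.3−4.80)²/(2·1.78²)) = 0.224125·exp(-0.03945) = 0.215455
Multiply by the mixture weights:
  π_A·f_A = 0.51 × 0.0445337 = 0.0227122
  π_B·f_B = 0.49 × 0.215455 = 0.105573
Denominator: 0.0227122 + 0.105573 = 0.128285
P(Class A | the observation) = 0.0227122 / 0.128285 ≈ 0.177

0.177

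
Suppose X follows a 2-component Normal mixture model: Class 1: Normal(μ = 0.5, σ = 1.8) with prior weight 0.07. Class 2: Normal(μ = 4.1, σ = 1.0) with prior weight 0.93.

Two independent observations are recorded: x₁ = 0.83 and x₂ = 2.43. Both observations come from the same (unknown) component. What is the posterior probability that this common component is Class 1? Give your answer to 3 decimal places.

Posterior ∝ prior × likelihood, so P(k | x) ∝ P(Z=k) f_k(x); normalise over all components.
Since both observations come from the same component, the likelihood for component k is f_k(x₁)·f_k(x₂).
  p_1 = [0.217941] × [0.124736] = 0.0271851
  p_2 = [0.00190097] × [0.0989255] = 0.000188055
Weight by the priors:
  P(Z=1)·p_1 = 0.07 × 0.0271851 = 0.00190296
  P(Z=2)·p_2 = 0.93 × 0.000188055 = 0.000174891
Denominator: 0.00190296 + 0.000174891 = 0.00207785
P(Class 1 | x₁,x₂) = 0.00190296 / 0.00207785 ≈ 0.916

0.916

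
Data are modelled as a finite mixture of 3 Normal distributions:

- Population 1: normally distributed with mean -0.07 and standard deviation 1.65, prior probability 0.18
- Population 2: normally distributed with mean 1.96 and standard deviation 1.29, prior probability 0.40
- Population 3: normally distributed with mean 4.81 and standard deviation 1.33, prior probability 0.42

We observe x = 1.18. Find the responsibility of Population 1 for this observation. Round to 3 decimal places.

0.235

P(component k | x) = w_k·f_k(x) / marginal(x), where marginal(x) = Σ_j w_j·f_j(x).
Normal densities:
  p_1 = (1/(1.65·√(2π)))·exp(−(1.18−-0.07)²/(2·1.65²)) = 0.241783·exp(-0.28696) = 0.181468
  p_2 = (1/(1.29·√(2π)))·exp(−(1.18−1.96)²/(2·1.29²)) = 0.309258·exp(-0.18280) = 0.257591
  p_3 = (1/(1.33·√(2π)))·exp(−(1.18−4.81)²/(2·1.33²)) = 0.299957·exp(-3.72460) = 0.00723576
Weight by the priors:
  w_1·p_1 = 0.18 × 0.181468 = 0.0326643
  w_2·p_2 = 0.40 × 0.257591 = 0.103036
  w_3·p_3 = 0.42 × 0.00723576 = 0.00303902
Sum: 0.0326643 + 0.103036 + 0.00303902 = 0.13874
Responsibility of Population 1: 0.0326643 / 0.13874 ≈ 0.235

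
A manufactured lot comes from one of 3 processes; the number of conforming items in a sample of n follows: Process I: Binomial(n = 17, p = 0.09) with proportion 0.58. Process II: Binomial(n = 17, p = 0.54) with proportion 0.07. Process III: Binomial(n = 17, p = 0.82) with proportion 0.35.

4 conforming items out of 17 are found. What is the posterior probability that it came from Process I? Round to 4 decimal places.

The responsibility of component k is P(Z=k) f_k(x) divided by Σ_j P(Z=j) f_j(x).
Binomial probabilities:
  L_I = C(17,4)·0.09^4·0.91^13 = 2380·6.561e-05·0.293453 = 0.0458232
  L_II = C(17,4)·0.54^4·0.46^13 = 2380·0.0850306·4.12907e-05 = 0.0083561
  L_III = C(17,4)·0.82^4·0.18^13 = 2380·0.452122·2.0823e-10 = 2.24065e-07
Weight by the priors:
  P(Z=I)·L_I = 0.58 × 0.0458232 = 0.0265774
  P(Z=II)·L_II = 0.07 × 0.0083561 = 0.000584927
  P(Z=III)·L_III = 0.35 × 2.24065e-07 = 7.84229e-08
Denominator: 0.0265774 + 0.000584927 + 7.84229e-08 = 0.0271624
P(Process I | the observation) = 0.0265774 / 0.0271624 ≈ 0.9785

0.9785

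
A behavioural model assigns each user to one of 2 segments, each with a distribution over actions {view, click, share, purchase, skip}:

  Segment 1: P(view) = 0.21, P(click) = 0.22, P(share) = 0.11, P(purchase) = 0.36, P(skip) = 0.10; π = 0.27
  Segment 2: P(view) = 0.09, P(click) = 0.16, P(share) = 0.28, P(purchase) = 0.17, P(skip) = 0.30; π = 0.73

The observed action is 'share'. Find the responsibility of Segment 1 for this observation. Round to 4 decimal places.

0.1269

Posterior ∝ prior × likelihood, so P(k | x) ∝ w_k f_k(x); normalise over all components.
Evaluate each component's likelihood at the observed value:
  L_1 = P(share | comp) = 0.11
  L_2 = P(share | comp) = 0.28
Multiply by the mixture weights:
  w_1·L_1 = 0.27 × 0.11 = 0.0297
  w_2·L_2 = 0.73 × 0.28 = 0.2044
Normaliser: 0.0297 + 0.2044 = 0.2341
P(Segment 1 | the observation) = 0.0297 / 0.2341 ≈ 0.1269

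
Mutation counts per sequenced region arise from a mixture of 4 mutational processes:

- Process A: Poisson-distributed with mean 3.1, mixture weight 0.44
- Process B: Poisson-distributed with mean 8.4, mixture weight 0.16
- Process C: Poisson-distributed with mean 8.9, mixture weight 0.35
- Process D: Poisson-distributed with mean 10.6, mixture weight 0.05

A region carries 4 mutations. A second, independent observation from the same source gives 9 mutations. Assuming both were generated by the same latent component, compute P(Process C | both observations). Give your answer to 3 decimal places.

P(component k | x) = π_k·f_k(x) / marginal(x), where marginal(x) = Σ_j π_j·f_j(x).
Since both observations come from the same component, the likelihood for component k is f_k(x₁)·f_k(x₂).
  L_A = [0.17335] × [0.00328231] = 0.000568986
  L_B = [0.0466479] × [0.129026] = 0.00601879
  L_C = [0.0356556] × [0.131682] = 0.0046952
  L_D = [0.0131066] × [0.116003] = 0.0015204
Multiply by the mixture weights:
  π_A·L_A = 0.44 × 0.000568986 = 0.000250354
  π_B·L_B = 0.16 × 0.00601879 = 0.000963006
  π_C·L_C = 0.35 × 0.0046952 = 0.00164332
  π_D·L_D = 0.05 × 0.0015204 = 7.60202e-05
Normaliser: 0.000250354 + 0.000963006 + 0.00164332 + 7.60202e-05 = 0.0029327
P(Process C | x₁, x₂) = 0.00164332 / 0.0029327 ≈ 0.560

0.560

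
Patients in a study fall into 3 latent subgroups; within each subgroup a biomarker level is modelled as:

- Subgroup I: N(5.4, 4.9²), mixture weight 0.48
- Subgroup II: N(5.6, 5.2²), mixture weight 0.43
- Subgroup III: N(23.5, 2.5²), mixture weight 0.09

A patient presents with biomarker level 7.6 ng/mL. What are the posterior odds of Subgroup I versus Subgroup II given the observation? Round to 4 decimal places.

Posterior odds = (π_i f_i(x)) / (π_j f_j(x)); the normalising sum cancels.
Component likelihoods at x = 7.6 ng/mL:
  L_I = 0.0736107
  L_II = 0.0712499
  L_III = 2.62695e-10
Odds = (0.48/0.43) × (0.0736107/0.0712499) = 1.11628 × 1.03313 ≈ 1.1533

1.1533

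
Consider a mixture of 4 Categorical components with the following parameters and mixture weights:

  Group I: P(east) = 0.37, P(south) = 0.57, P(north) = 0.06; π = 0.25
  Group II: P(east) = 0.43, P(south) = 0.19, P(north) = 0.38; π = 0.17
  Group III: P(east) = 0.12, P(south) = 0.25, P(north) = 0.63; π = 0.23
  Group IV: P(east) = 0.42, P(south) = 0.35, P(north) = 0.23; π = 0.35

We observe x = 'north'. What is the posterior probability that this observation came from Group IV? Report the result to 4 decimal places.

By Bayes' theorem, P(k | x) = π_k f_k(x) / Σ_j π_j f_j(x).
Categorical probabilities:
  f_I = P(north | comp) = 0.06
  f_II = P(north | comp) = 0.38
  f_III = P(north | comp) = 0.63
  f_IV = P(north | comp) = 0.23
Unnormalised posteriors:
  π_I·f_I = 0.25 × 0.06 = 0.015
  π_II·f_II = 0.17 × 0.38 = 0.0646
  π_III·f_III = 0.23 × 0.63 = 0.1449
  π_IV·f_IV = 0.35 × 0.23 = 0.0805
Denominator: 0.015 + 0.0646 + 0.1449 + 0.0805 = 0.305
P(Group IV | the observation) ≈ 0.2639

0.2639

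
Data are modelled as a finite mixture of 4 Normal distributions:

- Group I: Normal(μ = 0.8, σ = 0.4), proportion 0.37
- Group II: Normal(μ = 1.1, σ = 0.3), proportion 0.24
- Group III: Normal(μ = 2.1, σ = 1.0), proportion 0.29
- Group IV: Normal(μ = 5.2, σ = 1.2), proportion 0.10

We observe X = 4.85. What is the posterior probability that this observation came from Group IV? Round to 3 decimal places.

0.924

Apply Bayes' rule: the posterior for each component is proportional to its prior times its likelihood at x.
Evaluate each component's likelihood at the observed value:
  f_I = 5.46846e-23
  f_II = 1.56507e-34
  f_III = 0.00909356
  f_IV = 0.318608
Multiply by the mixture weights:
  π_I·f_I = 0.37 × 5.46846e-23 = 2.02333e-23
  π_II·f_II = 0.24 × 1.56507e-34 = 3.75616e-35
  π_III·f_III = 0.29 × 0.00909356 = 0.00263713
  π_IV·f_IV = 0.10 × 0.318608 = 0.0318608
Normaliser: 2.02333e-23 + 3.75616e-35 + 0.00263713 + 0.0318608 = 0.0344979
So the posterior for Group IV is 0.0318608 / 0.0344979 ≈ 0.924.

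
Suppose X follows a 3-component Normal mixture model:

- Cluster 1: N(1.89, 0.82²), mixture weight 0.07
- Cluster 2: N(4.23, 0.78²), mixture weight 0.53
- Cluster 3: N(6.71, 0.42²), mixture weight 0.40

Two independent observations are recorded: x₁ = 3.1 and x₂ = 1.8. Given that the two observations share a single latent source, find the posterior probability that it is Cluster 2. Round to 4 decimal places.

P(component k | x) = π_k·f_k(x) / marginal(x), where marginal(x) = Σ_j π_j·f_j(x).
Since both observations come from the same component, the likelihood for component k is f_k(x₁)·f_k(x₂).
  f_1 = [0.163785] × [0.483593] = 0.0792054
  f_2 = [0.17909] × [0.0039927] = 0.000715051
  f_3 = [8.61452e-17] × [1.9987e-30] = 1.72179e-46
Prior × likelihood for each component:
  π_1·f_1 = 0.07 × 0.0792054 = 0.00554438
  π_2·f_2 = 0.53 × 0.000715051 = 0.000378977
  π_3·f_3 = 0.40 × 1.72179e-46 = 6.88715e-47
Denominator: 0.00554438 + 0.000378977 + 6.88715e-47 = 0.00592336
Responsibility of Cluster 2: 0.000378977 / 0.00592336 ≈ 0.0640

0.0640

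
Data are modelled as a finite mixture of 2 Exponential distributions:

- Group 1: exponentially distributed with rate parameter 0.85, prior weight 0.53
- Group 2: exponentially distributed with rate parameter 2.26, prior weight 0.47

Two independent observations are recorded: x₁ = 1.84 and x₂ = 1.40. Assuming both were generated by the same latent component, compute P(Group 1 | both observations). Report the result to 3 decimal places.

0.939

Apply Bayes' rule: the posterior for each component is proportional to its prior times its likelihood at x.
Since both observations come from the same component, the likelihood for component k is f_k(x₁)·f_k(x₂).
  p_1 = [0.85·e^(−0.85·1.84) = 0.85·e^(−1.5640) = 0.177903] × [0.258588] = 0.0460035
  p_2 = [2.26·e^(−2.26·1.84) = 2.26·e^(−4.1584) = 0.0353296] × [0.0954994] = 0.00337395
Prior × likelihood for each component:
  π_1·p_1 = 0.53 × 0.0460035 = 0.0243819
  π_2·p_2 = 0.47 × 0.00337395 = 0.00158576
Marginal: 0.0243819 + 0.00158576 = 0.0259676
Responsibility of Group 1: 0.0243819 / 0.0259676 ≈ 0.939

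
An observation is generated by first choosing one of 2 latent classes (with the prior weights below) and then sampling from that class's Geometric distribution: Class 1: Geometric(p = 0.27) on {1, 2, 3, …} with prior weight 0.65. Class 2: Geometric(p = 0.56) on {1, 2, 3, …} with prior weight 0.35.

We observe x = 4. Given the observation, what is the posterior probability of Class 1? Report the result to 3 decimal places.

Apply Bayes' rule: the posterior for each component is proportional to its prior times its likelihood at x.
Geometric probabilities:
  p_1 = 0.27·(1−0.27)^3 = 0.27·0.389017 = 0.105035
  p_2 = 0.56·(1−0.56)^3 = 0.56·0.085184 = 0.047703
Multiply by the mixture weights:
  w_1·p_1 = 0.65 × 0.105035 = 0.0682725
  w_2·p_2 = 0.35 × 0.047703 = 0.0166961
Denominator: 0.0682725 + 0.0166961 = 0.0849685
P(Class 1 | x) ≈ 0.804

0.804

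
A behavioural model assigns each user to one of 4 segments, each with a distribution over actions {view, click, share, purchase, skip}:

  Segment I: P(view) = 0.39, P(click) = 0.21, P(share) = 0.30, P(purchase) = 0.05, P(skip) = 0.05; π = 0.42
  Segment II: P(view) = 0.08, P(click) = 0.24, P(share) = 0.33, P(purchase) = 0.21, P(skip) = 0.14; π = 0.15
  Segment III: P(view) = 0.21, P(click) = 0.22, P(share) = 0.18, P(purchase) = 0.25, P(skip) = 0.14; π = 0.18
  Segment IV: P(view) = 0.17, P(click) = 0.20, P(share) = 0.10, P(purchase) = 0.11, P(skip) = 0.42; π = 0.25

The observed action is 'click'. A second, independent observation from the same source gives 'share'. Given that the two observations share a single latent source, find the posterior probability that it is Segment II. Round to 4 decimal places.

P(component k | x) = π_k·f_k(x) / marginal(x), where marginal(x) = Σ_j π_j·f_j(x).
Since both observations come from the same component, the likelihood for component k is f_k(x₁)·f_k(x₂).
  L_I = [0.21] × [0.3] = 0.063
  L_II = [0.24] × [0.33] = 0.0792
  L_III = [0.22] × [0.18] = 0.0396
  L_IV = [0.2] × [0.1] = 0.02
Unnormalised posteriors:
  π_I·L_I = 0.42 × 0.063 = 0.02646
  π_II·L_II = 0.15 × 0.0792 = 0.01188
  π_III·L_III = 0.18 × 0.0396 = 0.007128
  π_IV·L_IV = 0.25 × 0.02 = 0.005
Normaliser: 0.02646 + 0.01188 + 0.007128 + 0.005 = 0.050468
Responsibility of Segment II: 0.01188 / 0.050468 ≈ 0.2354

0.2354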